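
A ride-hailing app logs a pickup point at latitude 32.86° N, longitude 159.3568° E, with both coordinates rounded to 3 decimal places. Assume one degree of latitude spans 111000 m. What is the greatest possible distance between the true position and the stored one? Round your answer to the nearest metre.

Rounding to 3 decimal places leaves each coordinate within ±0.0005° of the true value.
N–S: 0.0005° × 111000 m/° = 55.5 m.
Longitude error → 0.0005 × 111000 × cos 32.86° = 0.0005 × 111000 × 0.8400 ≈ 46.6199 m.
Worst case both components are at the extreme and orthogonal: √(55.5² + 46.6199²) ≈ 72.4822 m.

72 metres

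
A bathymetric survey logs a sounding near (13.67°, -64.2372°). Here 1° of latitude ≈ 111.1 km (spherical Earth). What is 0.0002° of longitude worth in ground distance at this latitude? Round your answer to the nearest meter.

0.0002° of longitude at 13.67° is 0.0002 × 111100 × cos 13.67° ≈ 0.0002 × 107953 = 21.5906 m.

22 meters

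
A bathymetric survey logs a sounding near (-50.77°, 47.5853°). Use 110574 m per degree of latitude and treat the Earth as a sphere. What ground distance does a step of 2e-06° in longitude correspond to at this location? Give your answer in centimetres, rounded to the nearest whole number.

14 centimetres

2e-06° of longitude at 50.77° is 2e-06 × 110574 × cos 50.77° ≈ 2e-06 × 69930.9 = 0.139862 m.
That is 0.139862 m = 13.986 cm.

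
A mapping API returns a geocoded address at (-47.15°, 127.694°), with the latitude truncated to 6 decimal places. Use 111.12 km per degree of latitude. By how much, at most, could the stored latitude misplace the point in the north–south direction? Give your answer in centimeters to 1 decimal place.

11.1 centimeters

Truncating at 6 decimal places can drop up to a full unit in the last place, so the latitude may be off by as much as 1e-06°.
So the N–S error is at most 1e-06 × 111120 = 0.11112 m.
That is 0.11112 m = 11.112 cm.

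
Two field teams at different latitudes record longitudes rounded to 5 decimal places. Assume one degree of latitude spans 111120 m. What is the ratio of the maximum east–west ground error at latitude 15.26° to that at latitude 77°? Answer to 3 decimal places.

Rounding to 5 decimal places leaves the longitude within ±5e-06° of the true value.
At 15.26°: 5e-06° × 111120 × cos 15.26° = 5e-06 × 111120 × 0.9647 ≈ 0.53601 m.
Error at 77° = 5e-06° × 111120 × cos 77° ≈ 0.5556 × 0.2250 = 0.12498 m.
Ratio: 0.53601 / 0.12498 = cos 15.26° / cos 77° ≈ 4.2887.

4.289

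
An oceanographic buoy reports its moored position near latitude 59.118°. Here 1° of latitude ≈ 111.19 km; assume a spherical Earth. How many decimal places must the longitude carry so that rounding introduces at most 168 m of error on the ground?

At 59.118° one degree of longitude covers 111190 × cos 59.118° ≈ 111190 × 0.5133 ≈ 57070.7 m.
N decimal places → at most half a unit in the last place, 0.5 × 10⁻ᴺ° = 57070.7/2 × 10⁻ᴺ m.
Need 0.5 × 57070.7 × 10⁻ᴺ ≤ 168 → 10⁻ᴺ ≤ 5.887e-03, so N ≥ 2.23.
So 3 decimal places suffice (28.5 m); 2 would allow up to 285 m.

3 decimal places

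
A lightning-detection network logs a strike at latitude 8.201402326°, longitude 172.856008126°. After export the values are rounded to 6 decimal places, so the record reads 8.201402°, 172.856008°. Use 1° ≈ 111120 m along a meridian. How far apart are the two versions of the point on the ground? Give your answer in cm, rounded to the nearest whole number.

Δlat = 8.201402326 − 8.201402 = +0.000000326°; Δlon = 172.856008126 − 172.856008 = +0.000000126°.
N–S: 0.000000326° × 111120 m/° = 0.0362251 m.
E–W at 8.2014°: 0.000000126° × 111120 × cos 8.2014° = 0.000000126 × 111120 × 0.9898 ≈ 0.0138579 m.
Hypotenuse of the two orthogonal shifts: √(0.0362251² + 0.0138579²) = 0.0387853 m.
That is 0.0387853 m = 3.8785 cm.

4 cm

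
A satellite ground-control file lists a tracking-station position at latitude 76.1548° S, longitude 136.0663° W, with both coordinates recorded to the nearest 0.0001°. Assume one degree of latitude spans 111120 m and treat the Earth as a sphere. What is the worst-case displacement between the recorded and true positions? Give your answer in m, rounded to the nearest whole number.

Rounding to 4 decimal places leaves each coordinate within ±5e-05° of the true value.
North–south component: 5e-05° × 111120 = 5.556 m.
E–W at 76.1548°: 5e-05° × 111120 × cos 76.1548° = 5e-05 × 111120 × 0.2393 ≈ 1.32955 m.
Combining orthogonally: (5.556² + 1.32955²)^½ ≈ 5.71287 m.

6 m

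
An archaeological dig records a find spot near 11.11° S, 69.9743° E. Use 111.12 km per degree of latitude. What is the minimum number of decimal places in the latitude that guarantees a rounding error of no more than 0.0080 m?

7

One degree of latitude covers 111120 m.
With N decimal places the half-ulp bound is 0.5·10⁻ᴺ°, or 0.5·10⁻ᴺ × 111120 m on the ground.
Setting 55560 × 10⁻ᴺ ≤ 0.0080 gives 10ᴺ ≥ 6.945e+06, i.e. N ≥ 6.84.
So 7 decimal places suffice (0.00556 m); 6 would allow up to 0.0556 m.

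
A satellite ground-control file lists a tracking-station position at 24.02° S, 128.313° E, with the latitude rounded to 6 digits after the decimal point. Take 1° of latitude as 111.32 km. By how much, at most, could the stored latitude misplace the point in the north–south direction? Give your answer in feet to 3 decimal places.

Rounding to 6 decimal places leaves the latitude within ±5e-07° of the true value.
Along the meridian that is 5e-07° × 111320 m/° = 0.05566 m.
In feet: 0.05566 m ÷ 0.3048 ≈ 0.18261 ft.

0.183 feet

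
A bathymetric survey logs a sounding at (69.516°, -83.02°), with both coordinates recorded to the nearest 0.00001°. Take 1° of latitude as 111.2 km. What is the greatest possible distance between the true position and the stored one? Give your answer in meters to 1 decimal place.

0.6 meters

Rounding to 5 decimal places leaves each coordinate within ±5e-06° of the true value.
North–south component: 5e-06° × 111200 = 0.556 m.
Longitude error → 5e-06 × 111200 × cos 69.516° = 5e-06 × 111200 × 0.3499 ≈ 0.19457 m.
The two errors are perpendicular, so the maximum displacement is √(0.556² + 0.19457²) ≈ 0.589061 m.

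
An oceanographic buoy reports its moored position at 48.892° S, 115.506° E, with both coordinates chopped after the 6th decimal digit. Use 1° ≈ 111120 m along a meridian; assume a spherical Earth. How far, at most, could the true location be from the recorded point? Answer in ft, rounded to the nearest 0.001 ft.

Truncating at 6 decimal places can drop up to a full unit in the last place, so each coordinate may be off by as much as 1e-06°.
Latitude error → 1e-06 × 111120 = 0.11112 m along the meridian.
E–W at 48.892°: 1e-06° × 111120 × cos 48.892° = 1e-06 × 111120 × 0.6575 ≈ 0.0730592 m.
The two errors are perpendicular, so the maximum displacement is √(0.11112² + 0.0730592²) ≈ 0.132986 m.
Converting: 0.132986 m × 3.2808 ft/m ≈ 0.43631 ft.

0.436 ft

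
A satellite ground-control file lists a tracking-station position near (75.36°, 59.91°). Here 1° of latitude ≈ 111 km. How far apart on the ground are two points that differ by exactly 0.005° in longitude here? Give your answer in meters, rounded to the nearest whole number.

140 meters

One degree of longitude here spans 111000 × cos 75.36° = 111000 × 0.2527 ≈ 28054.7 m; 0.005° of that is 140.273 m.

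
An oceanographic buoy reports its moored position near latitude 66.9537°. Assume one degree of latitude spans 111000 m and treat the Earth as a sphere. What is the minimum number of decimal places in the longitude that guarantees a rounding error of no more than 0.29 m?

At 66.9537° one degree of longitude covers 111000 × cos 66.9537° ≈ 111000 × 0.3915 ≈ 43453.7 m.
With N decimal places the half-ulp bound is 0.5·10⁻ᴺ°, or 0.5·10⁻ᴺ × 43453.7 m on the ground.
Need 0.5 × 43453.7 × 10⁻ᴺ ≤ 0.29 → 10⁻ᴺ ≤ 1.335e-05, so N ≥ 4.87.
At 4 places the error can reach 2.17 m, but 5 places keeps it to 0.217 m.

5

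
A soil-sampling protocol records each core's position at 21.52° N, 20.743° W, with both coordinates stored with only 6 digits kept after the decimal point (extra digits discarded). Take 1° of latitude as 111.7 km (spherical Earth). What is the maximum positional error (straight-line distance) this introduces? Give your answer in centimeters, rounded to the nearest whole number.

Truncating at 6 decimal places can drop up to a full unit in the last place, so each coordinate may be off by as much as 1e-06°.
North–south component: 1e-06° × 111700 = 0.1117 m.
East–west component at 21.52°: 1e-06° × 111700 × cos 21.52° ≈ 1e-06 × 103913 ≈ 0.103913 m.
Worst case both components are at the extreme and orthogonal: √(0.1117² + 0.103913²) ≈ 0.152561 m.
That is 0.152561 m = 15.256 cm.

15 centimeters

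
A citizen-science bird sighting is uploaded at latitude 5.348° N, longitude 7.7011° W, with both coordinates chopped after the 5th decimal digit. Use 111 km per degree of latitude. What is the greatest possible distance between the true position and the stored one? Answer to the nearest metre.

2 metres

Truncating at 5 decimal places can drop up to a full unit in the last place, so each coordinate may be off by as much as 1e-05°.
Latitude error → 1e-05 × 111000 = 1.11 m along the meridian.
East–west component at 5.348°: 1e-05° × 111000 × cos 5.348° ≈ 1e-05 × 110517 ≈ 1.10517 m.
Worst case both components are at the extreme and orthogonal: √(1.11² + 1.10517²) ≈ 1.56636 m.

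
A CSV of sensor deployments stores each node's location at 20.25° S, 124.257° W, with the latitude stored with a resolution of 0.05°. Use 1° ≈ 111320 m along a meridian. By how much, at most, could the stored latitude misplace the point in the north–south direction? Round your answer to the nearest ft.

9131 ft

With a 0.05° grid the true value lies within half a step, ±0.05°/2 = ±0.025°, of the stored one.
So the N–S error is at most 0.025 × 111320 = 2783 m.
Converting: 2783 m × 3.2808 ft/m ≈ 9130.6 ft.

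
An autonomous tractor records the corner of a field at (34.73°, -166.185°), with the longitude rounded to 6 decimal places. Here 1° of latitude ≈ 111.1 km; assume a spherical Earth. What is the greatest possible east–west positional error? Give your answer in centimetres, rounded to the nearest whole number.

5 centimetres

Rounding to 6 decimal places leaves the longitude within ±5e-07° of the true value.
Parallels shrink by cos φ, so at 34.73° a degree of longitude is 111100 × 0.8218 ≈ 91307.1 m.
So at most 5e-07° × 91307.1 ≈ 0.0456535 m east–west.
That is 0.0456535 m = 4.5654 cm.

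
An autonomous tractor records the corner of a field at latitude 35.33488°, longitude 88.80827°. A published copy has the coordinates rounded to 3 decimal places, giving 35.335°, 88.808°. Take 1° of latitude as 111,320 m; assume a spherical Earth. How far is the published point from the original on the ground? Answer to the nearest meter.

28 meters

Δlat = 35.33488 − 35.335 = -0.00012°; Δlon = 88.80827 − 88.808 = +0.00027°.
North–south shift: -0.00012 × 111320 = -13.3584 m.
East–west at this latitude: 0.00027° × 111320 × cos 35.335° ≈ 0.00027 × 90813.1 = 24.5195 m.
Combined displacement = (13.3584² + 24.5195²)^½ ≈ 27.9223 m.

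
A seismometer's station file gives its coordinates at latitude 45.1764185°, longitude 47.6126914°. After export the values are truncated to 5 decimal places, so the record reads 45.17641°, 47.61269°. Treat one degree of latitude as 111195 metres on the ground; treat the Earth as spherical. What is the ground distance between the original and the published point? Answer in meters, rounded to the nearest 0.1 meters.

1.0 meters

The latitude changed by +0.0000085° and the longitude by +0.0000014°.
North–south shift: 0.0000085 × 111195 = 0.945157 m.
East–west at this latitude: 0.0000014° × 111195 × cos 45.1764° ≈ 0.0000014 × 78384.3 = 0.109738 m.
Distance: √(0.945157² + 0.109738²) ≈ 0.951507 m.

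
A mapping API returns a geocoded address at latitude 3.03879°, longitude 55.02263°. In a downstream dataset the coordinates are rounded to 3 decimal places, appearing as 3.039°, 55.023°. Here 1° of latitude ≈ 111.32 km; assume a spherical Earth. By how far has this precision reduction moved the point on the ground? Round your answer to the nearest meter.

Δlat = 3.03879 − 3.039 = -0.00021°; Δlon = 55.02263 − 55.023 = -0.00037°.
N–S: -0.00021° × 111320 m/° = -23.3772 m.
East–west at this latitude: -0.00037° × 111320 × cos 3.039° ≈ -0.00037 × 111163 = -41.1305 m.
Distance: √(23.3772² + 41.1305²) ≈ 47.3097 m.

47 meters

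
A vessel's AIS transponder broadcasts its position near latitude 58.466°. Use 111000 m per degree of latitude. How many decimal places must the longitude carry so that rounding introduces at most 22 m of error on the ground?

At 58.466° one degree of longitude covers 111000 × cos 58.466° ≈ 111000 × 0.5230 ≈ 58053.5 m.
Rounding to N decimal places gives at most 0.5 × 10⁻ᴺ degrees of error, i.e. 0.5 × 10⁻ᴺ × 58053.5 m.
Setting 29026.7 × 10⁻ᴺ ≤ 22 gives 10ᴺ ≥ 1319, i.e. N ≥ 3.12.
N = 3 would give 29 m (too coarse); N = 4 gives 2.9 m ≤ 22 m.

4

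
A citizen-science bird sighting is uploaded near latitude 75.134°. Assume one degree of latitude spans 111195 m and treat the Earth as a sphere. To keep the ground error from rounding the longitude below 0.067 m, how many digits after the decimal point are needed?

At 75.134° one degree of longitude covers 111195 × cos 75.134° ≈ 111195 × 0.2566 ≈ 28528.1 m.
Rounding to N decimal places gives at most 0.5 × 10⁻ᴺ degrees of error, i.e. 0.5 × 10⁻ᴺ × 28528.1 m.
Setting 14264.1 × 10⁻ᴺ ≤ 0.067 gives 10ᴺ ≥ 2.129e+05, i.e. N ≥ 5.33.
At 5 places the error can reach 0.143 m, but 6 places keeps it to 0.0143 m.

6 decimal places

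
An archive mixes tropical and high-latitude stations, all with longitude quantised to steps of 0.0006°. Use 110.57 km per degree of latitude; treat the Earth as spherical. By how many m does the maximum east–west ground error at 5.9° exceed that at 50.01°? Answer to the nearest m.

12 m

With a 0.0006° grid the true value lies within half a step, ±0.0006°/2 = ±0.0003°, of the stored one.
At 5.9°: 0.0003° × 110570 × cos 5.9° = 0.0003 × 110570 × 0.9947 ≈ 32.995 m.
At 50.01°: 0.0003° × 110570 × cos 50.01° = 0.0003 × 110570 × 0.6427 ≈ 21.317 m.
Difference: 32.995 − 21.317 = 11.678 m.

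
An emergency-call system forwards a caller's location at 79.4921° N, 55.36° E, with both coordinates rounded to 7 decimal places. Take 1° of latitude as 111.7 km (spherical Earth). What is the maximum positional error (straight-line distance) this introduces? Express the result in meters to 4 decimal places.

0.0057 meters

Rounding to 7 decimal places leaves each coordinate within ±5e-08° of the true value.
Latitude error → 5e-08 × 111700 = 0.005585 m along the meridian.
E–W at 79.4921°: 5e-08° × 111700 × cos 79.4921° = 5e-08 × 111700 × 0.1824 ≈ 0.00101854 m.
The two errors are perpendicular, so the maximum displacement is √(0.005585² + 0.00101854²) ≈ 0.00567712 m.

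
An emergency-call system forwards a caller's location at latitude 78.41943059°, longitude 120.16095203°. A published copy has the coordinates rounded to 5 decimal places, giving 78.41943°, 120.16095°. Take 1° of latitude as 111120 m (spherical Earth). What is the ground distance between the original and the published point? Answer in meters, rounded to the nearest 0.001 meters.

Δlat = 78.41943059 − 78.41943 = +0.00000059°; Δlon = 120.16095203 − 120.16095 = +0.00000203°.
North–south shift: 0.00000059 × 111120 = 0.0655608 m.
East–west at this latitude: 0.00000203° × 111120 × cos 78.4194° ≈ 0.00000203 × 22306.9 = 0.0452829 m.
Distance: √(0.0655608² + 0.0452829²) ≈ 0.0796791 m.

0.080 meters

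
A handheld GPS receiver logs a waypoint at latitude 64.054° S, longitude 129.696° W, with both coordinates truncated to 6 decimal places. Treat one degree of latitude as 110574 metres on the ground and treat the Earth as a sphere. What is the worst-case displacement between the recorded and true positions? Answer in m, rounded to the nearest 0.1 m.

Truncating at 6 decimal places can drop up to a full unit in the last place, so each coordinate may be off by as much as 1e-06°.
North–south component: 1e-06° × 110574 = 0.110574 m.
Longitude error → 1e-06 × 110574 × cos 64.054° = 1e-06 × 110574 × 0.4375 ≈ 0.0483788 m.
The two errors are perpendicular, so the maximum displacement is √(0.110574² + 0.0483788²) ≈ 0.120694 m.

0.1 m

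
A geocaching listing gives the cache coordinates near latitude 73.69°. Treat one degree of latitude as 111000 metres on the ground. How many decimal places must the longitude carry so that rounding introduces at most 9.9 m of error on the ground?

4 decimal places

At 73.69° one degree of longitude covers 111000 × cos 73.69° ≈ 111000 × 0.2808 ≈ 31172.6 m.
Rounding to N decimal places gives at most 0.5 × 10⁻ᴺ degrees of error, i.e. 0.5 × 10⁻ᴺ × 31172.6 m.
Setting 15586.3 × 10⁻ᴺ ≤ 9.9 gives 10ᴺ ≥ 1574, i.e. N ≥ 3.20.
N = 3 would give 15.6 m (too coarse); N = 4 gives 1.56 m ≤ 9.9 m.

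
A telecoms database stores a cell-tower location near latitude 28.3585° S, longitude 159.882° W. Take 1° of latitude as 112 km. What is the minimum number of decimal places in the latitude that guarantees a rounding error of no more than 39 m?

One degree of latitude covers 112000 m.
N decimal places → at most half a unit in the last place, 0.5 × 10⁻ᴺ° = 112000/2 × 10⁻ᴺ m.
Need 0.5 × 112000 × 10⁻ᴺ ≤ 39 → 10⁻ᴺ ≤ 6.964e-04, so N ≥ 3.16.
So 4 decimal places suffice (5.6 m); 3 would allow up to 56 m.

4 decimal places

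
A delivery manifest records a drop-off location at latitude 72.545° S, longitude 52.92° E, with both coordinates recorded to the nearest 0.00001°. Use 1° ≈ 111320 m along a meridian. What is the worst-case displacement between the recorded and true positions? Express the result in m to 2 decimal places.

0.58 m

Rounding to 5 decimal places leaves each coordinate within ±5e-06° of the true value.
N–S: 5e-06° × 111320 m/° = 0.5566 m.
E–W at 72.545°: 5e-06° × 111320 × cos 72.545° = 5e-06 × 111320 × 0.3000 ≈ 0.166956 m.
The two errors are perpendicular, so the maximum displacement is √(0.5566² + 0.166956²) ≈ 0.581101 m.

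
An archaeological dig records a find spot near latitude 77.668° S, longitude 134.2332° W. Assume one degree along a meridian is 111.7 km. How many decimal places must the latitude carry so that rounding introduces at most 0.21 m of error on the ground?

One degree of latitude covers 111700 m.
N decimal places → at most half a unit in the last place, 0.5 × 10⁻ᴺ° = 111700/2 × 10⁻ᴺ m.
Setting 55850 × 10⁻ᴺ ≤ 0.21 gives 10ᴺ ≥ 2.66e+05, i.e. N ≥ 5.42.
So 6 decimal places suffice (0.0558 m); 5 would allow up to 0.558 m.

6 decimal places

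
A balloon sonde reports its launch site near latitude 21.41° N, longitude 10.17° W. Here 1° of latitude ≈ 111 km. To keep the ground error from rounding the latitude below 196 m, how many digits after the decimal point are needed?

3

One degree of latitude covers 111000 m.
Rounding to N decimal places gives at most 0.5 × 10⁻ᴺ degrees of error, i.e. 0.5 × 10⁻ᴺ × 111000 m.
Need 0.5 × 111000 × 10⁻ᴺ ≤ 196 → 10⁻ᴺ ≤ 3.532e-03, so N ≥ 2.45.
So 3 decimal places suffice (55.5 m); 2 would allow up to 555 m.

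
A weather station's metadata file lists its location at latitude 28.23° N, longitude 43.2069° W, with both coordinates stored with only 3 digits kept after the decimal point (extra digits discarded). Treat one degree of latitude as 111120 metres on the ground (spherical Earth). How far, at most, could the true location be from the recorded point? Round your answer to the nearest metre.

148 metres

Truncating at 3 decimal places can drop up to a full unit in the last place, so each coordinate may be off by as much as 0.001°.
Latitude error → 0.001 × 111120 = 111.12 m along the meridian.
East–west component at 28.23°: 0.001° × 111120 × cos 28.23° ≈ 0.001 × 97902.9 ≈ 97.9029 m.
Worst case both components are at the extreme and orthogonal: √(111.12² + 97.9029²) ≈ 148.097 m.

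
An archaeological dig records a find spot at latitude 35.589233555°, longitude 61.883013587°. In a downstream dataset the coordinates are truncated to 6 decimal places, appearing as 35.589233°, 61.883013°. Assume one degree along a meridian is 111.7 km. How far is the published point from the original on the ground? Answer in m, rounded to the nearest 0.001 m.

Δlat = 35.589233555 − 35.589233 = +0.000000555°; Δlon = 61.883013587 − 61.883013 = +0.000000587°.
North–south shift: 0.000000555 × 111700 = 0.0619935 m.
East–west at this latitude: 0.000000587° × 111700 × cos 35.5892° ≈ 0.000000587 × 90835.6 = 0.0533205 m.
Distance: √(0.0619935² + 0.0533205²) ≈ 0.0817696 m.

0.082 m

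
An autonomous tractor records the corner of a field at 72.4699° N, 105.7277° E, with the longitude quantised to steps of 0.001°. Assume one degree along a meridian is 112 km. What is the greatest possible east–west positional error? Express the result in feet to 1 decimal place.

With a 0.001° grid the true value lies within half a step, ±0.001°/2 = ±0.0005°, of the stored one.
At latitude 72.4699° a degree of longitude spans 112000 m × cos 72.4699° = 112000 × 0.3012 ≈ 33735.2 m.
So at most 0.0005° × 33735.2 ≈ 16.8676 m east–west.
Converting: 16.8676 m × 3.2808 ft/m ≈ 55.34 ft.

55.3 feet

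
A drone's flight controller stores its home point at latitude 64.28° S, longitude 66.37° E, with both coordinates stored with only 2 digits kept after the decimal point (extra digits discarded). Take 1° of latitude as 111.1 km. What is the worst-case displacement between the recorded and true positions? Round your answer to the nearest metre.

Truncating at 2 decimal places can drop up to a full unit in the last place, so each coordinate may be off by as much as 0.01°.
N–S: 0.01° × 111100 m/° = 1111 m.
East–west component at 64.28°: 0.01° × 111100 × cos 64.28° ≈ 0.01 × 48214.5 ≈ 482.145 m.
The two errors are perpendicular, so the maximum displacement is √(1111² + 482.145²) ≈ 1211.11 m.

1211 metres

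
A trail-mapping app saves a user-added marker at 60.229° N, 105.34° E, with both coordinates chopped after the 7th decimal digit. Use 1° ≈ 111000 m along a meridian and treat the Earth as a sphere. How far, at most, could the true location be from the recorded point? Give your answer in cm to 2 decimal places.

1.24 cm

Truncating at 7 decimal places can drop up to a full unit in the last place, so each coordinate may be off by as much as 1e-07°.
Latitude error → 1e-07 × 111000 = 0.0111 m along the meridian.
E–W at 60.229°: 1e-07° × 111000 × cos 60.229° = 1e-07 × 111000 × 0.4965 ≈ 0.00551153 m.
The two errors are perpendicular, so the maximum displacement is √(0.0111² + 0.00551153²) ≈ 0.012393 m.
That is 0.012393 m = 1.2393 cm.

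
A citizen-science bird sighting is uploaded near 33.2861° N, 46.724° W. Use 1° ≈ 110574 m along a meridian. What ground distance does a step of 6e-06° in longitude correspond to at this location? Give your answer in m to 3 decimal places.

6e-06° of longitude at 33.2861° is 6e-06 × 110574 × cos 33.2861° ≈ 6e-06 × 92433.3 = 0.5546 m.

0.555 m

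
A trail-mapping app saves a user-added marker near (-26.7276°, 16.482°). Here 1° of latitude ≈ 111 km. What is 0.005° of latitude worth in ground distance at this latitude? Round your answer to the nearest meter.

Along a meridian 0.005° is 0.005 × 111000 = 555 m.

555 meters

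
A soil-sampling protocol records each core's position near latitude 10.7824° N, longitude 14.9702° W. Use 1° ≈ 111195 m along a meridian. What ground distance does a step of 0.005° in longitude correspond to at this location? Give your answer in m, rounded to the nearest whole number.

546 m

One degree of longitude here spans 111195 × cos 10.7824° = 111195 × 0.9823 ≈ 109232 m; 0.005° of that is 546.159 m.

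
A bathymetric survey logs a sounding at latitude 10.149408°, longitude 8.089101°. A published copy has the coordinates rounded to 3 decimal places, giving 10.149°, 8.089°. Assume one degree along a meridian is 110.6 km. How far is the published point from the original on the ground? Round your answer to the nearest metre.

46 metres

The latitude changed by +0.000408° and the longitude by +0.000101°.
N–S: 0.000408° × 110600 m/° = 45.1248 m.
East–west at this latitude: 0.000101° × 110600 × cos 10.149° ≈ 0.000101 × 108869 = 10.9958 m.
Combined displacement = (45.1248² + 10.9958²)^½ ≈ 46.4452 m.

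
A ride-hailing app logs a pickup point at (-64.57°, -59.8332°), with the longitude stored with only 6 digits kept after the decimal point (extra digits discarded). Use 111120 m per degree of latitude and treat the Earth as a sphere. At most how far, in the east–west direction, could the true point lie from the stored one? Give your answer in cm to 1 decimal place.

4.8 cm

Truncating at 6 decimal places can drop up to a full unit in the last place, so the longitude may be off by as much as 1e-06°.
At latitude 64.57° a degree of longitude spans 111120 m × cos 64.57° = 111120 × 0.4294 ≈ 47715.8 m.
East–west error: 1e-06° × 47715.8 m/° ≈ 0.0477158 m.
That is 0.0477158 m = 4.7716 cm.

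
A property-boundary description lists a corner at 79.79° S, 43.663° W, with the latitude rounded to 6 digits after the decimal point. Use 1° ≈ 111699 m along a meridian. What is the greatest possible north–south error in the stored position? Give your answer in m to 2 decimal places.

0.06 m

Rounding to 6 decimal places leaves the latitude within ±5e-07° of the true value.
Along the meridian that is 5e-07° × 111699 m/° = 0.0558495 m.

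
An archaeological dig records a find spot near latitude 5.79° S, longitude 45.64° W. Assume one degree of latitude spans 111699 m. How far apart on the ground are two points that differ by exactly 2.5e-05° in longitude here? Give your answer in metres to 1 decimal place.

At 5.79° a degree of longitude is 111699 × cos 5.79° ≈ 111129 m, so 2.5e-05° corresponds to 2.77823 m.

2.8 metres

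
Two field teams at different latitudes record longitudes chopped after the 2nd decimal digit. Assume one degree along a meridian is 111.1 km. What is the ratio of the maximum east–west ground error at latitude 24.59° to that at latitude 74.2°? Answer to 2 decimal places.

Truncating at 2 decimal places can drop up to a full unit in the last place, so the longitude may be off by as much as 0.01°.
At 24.59°: 0.01° × 111100 × cos 24.59° = 0.01 × 111100 × 0.9093 ≈ 1010.2 m.
At 74.2°: 0.01° × 111100 × cos 74.2° = 0.01 × 111100 × 0.2723 ≈ 302.5 m.
The ratio reduces to cos 24.59° / cos 74.2° = 0.9093/0.2723 ≈ 3.3396.

3.34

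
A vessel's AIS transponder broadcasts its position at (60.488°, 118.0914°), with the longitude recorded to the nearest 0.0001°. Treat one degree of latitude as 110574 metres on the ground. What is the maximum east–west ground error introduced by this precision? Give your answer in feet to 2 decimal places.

Rounding to 4 decimal places leaves the longitude within ±5e-05° of the true value.
Parallels shrink by cos φ, so at 60.488° a degree of longitude is 110574 × 0.4926 ≈ 54469.4 m.
Maximum E–W displacement: 5e-05 × 54469.4 = 2.72347 m.
In feet: 2.72347 m ÷ 0.3048 ≈ 8.9353 ft.

8.94 feet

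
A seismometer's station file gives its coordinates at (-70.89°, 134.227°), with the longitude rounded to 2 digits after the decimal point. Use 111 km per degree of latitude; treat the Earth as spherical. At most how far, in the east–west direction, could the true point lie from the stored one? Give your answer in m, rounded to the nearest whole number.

Rounding to 2 decimal places leaves the longitude within ±0.005° of the true value.
One degree of longitude at 70.89° is 111000 × cos 70.89° ≈ 111000 × 0.3274 = 36339.5 m.
So at most 0.005° × 36339.5 ≈ 181.697 m east–west.

182 m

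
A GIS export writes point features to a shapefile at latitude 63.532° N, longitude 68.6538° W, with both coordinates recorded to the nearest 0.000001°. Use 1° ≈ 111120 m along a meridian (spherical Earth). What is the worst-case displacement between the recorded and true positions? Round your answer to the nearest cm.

Rounding to 6 decimal places leaves each coordinate within ±5e-07° of the true value.
North–south component: 5e-07° × 111120 = 0.05556 m.
East–west component at 63.532°: 5e-07° × 111120 × cos 63.532° ≈ 5e-07 × 49526 ≈ 0.024763 m.
Combining orthogonally: (0.05556² + 0.024763²)^½ ≈ 0.0608286 m.
That is 0.0608286 m = 6.0829 cm.

6 cm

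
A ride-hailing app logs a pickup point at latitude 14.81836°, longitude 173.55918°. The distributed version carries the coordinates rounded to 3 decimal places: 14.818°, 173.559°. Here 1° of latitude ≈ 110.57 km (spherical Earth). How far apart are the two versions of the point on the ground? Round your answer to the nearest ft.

145 ft

The latitude changed by +0.00036° and the longitude by +0.00018°.
N–S: 0.00036° × 110570 m/° = 39.8052 m.
E–W at 14.818°: 0.00018° × 110570 × cos 14.818° = 0.00018 × 110570 × 0.9667 ≈ 19.2407 m.
Distance: √(39.8052² + 19.2407²) ≈ 44.2115 m.
In feet: 44.2115 m ÷ 0.3048 ≈ 145.05 ft.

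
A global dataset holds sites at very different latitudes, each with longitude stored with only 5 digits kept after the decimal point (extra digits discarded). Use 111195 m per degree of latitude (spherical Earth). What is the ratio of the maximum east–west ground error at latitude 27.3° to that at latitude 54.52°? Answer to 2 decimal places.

1.53

Truncating at 5 decimal places can drop up to a full unit in the last place, so the longitude may be off by as much as 1e-05°.
At 27.3°: 1e-05° × 111195 × cos 27.3° = 1e-05 × 111195 × 0.8886 ≈ 0.9881 m.
Error at 54.52° = 1e-05° × 111195 × cos 54.52° ≈ 1.1119 × 0.5804 = 0.6454 m.
The ratio reduces to cos 27.3° / cos 54.52° = 0.8886/0.5804 ≈ 1.5310.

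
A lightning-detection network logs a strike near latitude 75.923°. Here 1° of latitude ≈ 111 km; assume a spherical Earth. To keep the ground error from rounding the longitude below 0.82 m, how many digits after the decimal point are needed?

At 75.923° one degree of longitude covers 111000 × cos 75.923° ≈ 111000 × 0.2432 ≈ 26998 m.
N decimal places → at most half a unit in the last place, 0.5 × 10⁻ᴺ° = 26998/2 × 10⁻ᴺ m.
Need 0.5 × 26998 × 10⁻ᴺ ≤ 0.82 → 10⁻ᴺ ≤ 6.075e-05, so N ≥ 4.22.
N = 4 would give 1.35 m (too coarse); N = 5 gives 0.135 m ≤ 0.82 m.

5 decimal places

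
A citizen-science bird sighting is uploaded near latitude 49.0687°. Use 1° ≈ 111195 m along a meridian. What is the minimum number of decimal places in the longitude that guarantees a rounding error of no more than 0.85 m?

At 49.0687° one degree of longitude covers 111195 × cos 49.0687° ≈ 111195 × 0.6552 ≈ 72849.8 m.
Rounding to N decimal places gives at most 0.5 × 10⁻ᴺ degrees of error, i.e. 0.5 × 10⁻ᴺ × 72849.8 m.
Setting 36424.9 × 10⁻ᴺ ≤ 0.85 gives 10ᴺ ≥ 4.285e+04, i.e. N ≥ 4.63.
So 5 decimal places suffice (0.364 m); 4 would allow up to 3.64 m.

5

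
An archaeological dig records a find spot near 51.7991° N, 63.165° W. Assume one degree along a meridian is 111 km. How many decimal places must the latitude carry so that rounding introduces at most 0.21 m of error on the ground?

6 decimal places

One degree of latitude covers 111000 m.
With N decimal places the half-ulp bound is 0.5·10⁻ᴺ°, or 0.5·10⁻ᴺ × 111000 m on the ground.
Need 0.5 × 111000 × 10⁻ᴺ ≤ 0.21 → 10⁻ᴺ ≤ 3.784e-06, so N ≥ 5.42.
N = 5 would give 0.555 m (too coarse); N = 6 gives 0.0555 m ≤ 0.21 m.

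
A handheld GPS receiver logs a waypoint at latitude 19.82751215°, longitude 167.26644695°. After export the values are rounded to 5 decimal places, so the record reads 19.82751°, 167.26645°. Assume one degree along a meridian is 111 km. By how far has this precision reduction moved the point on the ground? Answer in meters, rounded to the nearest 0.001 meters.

0.398 meters

Δlat = 19.82751215 − 19.82751 = +0.00000215°; Δlon = 167.26644695 − 167.26645 = -0.00000305°.
N–S: 0.00000215° × 111000 m/° = 0.23865 m.
E–W at 19.8275°: -0.00000305° × 111000 × cos 19.8275° = -0.00000305 × 111000 × 0.9407 ≈ -0.31848 m.
Hypotenuse of the two orthogonal shifts: √(0.23865² + 0.31848²) = 0.397974 m.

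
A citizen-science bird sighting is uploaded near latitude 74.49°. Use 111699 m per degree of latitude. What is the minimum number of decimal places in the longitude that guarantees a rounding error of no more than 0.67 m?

At 74.49° one degree of longitude covers 111699 × cos 74.49° ≈ 111699 × 0.2674 ≈ 29869 m.
With N decimal places the half-ulp bound is 0.5·10⁻ᴺ°, or 0.5·10⁻ᴺ × 29869 m on the ground.
Setting 14934.5 × 10⁻ᴺ ≤ 0.67 gives 10ᴺ ≥ 2.229e+04, i.e. N ≥ 4.35.
N = 4 would give 1.49 m (too coarse); N = 5 gives 0.149 m ≤ 0.67 m.

5 decimal places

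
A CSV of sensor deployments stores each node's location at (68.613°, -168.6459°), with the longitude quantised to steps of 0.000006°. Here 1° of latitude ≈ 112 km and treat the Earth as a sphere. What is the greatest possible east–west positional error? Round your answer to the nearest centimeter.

With a 0.000006° grid the true value lies within half a step, ±0.000006°/2 = ±3e-06°, of the stored one.
At latitude 68.613° a degree of longitude spans 112000 m × cos 68.613° = 112000 × 0.3647 ≈ 40842.5 m.
East–west error: 3e-06° × 40842.5 m/° ≈ 0.122528 m.
That is 0.122528 m = 12.253 cm.

12 centimeters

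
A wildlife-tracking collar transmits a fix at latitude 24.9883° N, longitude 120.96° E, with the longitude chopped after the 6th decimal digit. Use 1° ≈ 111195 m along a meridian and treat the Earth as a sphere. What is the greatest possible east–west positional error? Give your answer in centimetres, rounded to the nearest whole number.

10 centimetres

Truncating at 6 decimal places can drop up to a full unit in the last place, so the longitude may be off by as much as 1e-06°.
One degree of longitude at 24.9883° is 111195 × cos 24.9883° ≈ 111195 × 0.9064 = 100786 m.
So at most 1e-06° × 100786 ≈ 0.100786 m east–west.
That is 0.100786 m = 10.079 cm.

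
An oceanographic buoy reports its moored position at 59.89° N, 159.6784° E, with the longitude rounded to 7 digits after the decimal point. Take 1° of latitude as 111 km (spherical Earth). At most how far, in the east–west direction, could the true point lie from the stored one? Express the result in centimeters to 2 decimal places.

0.28 centimeters

Rounding to 7 decimal places leaves the longitude within ±5e-08° of the true value.
One degree of longitude at 59.89° is 111000 × cos 59.89° ≈ 111000 × 0.5017 = 55684.5 m.
So at most 5e-08° × 55684.5 ≈ 0.00278422 m east–west.
That is 0.00278422 m = 0.27842 cm.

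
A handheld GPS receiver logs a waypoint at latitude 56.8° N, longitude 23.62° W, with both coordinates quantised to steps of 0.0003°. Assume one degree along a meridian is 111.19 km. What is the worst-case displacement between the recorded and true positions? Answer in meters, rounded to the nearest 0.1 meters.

19.0 meters

With a 0.0003° grid the true value lies within half a step, ±0.0003°/2 = ±0.00015°, of the stored one.
Latitude error → 0.00015 × 111190 = 16.6785 m along the meridian.
E–W at 56.8°: 0.00015° × 111190 × cos 56.8° = 0.00015 × 111190 × 0.5476 ≈ 9.13253 m.
The two errors are perpendicular, so the maximum displacement is √(16.6785² + 9.13253²) ≈ 19.0151 m.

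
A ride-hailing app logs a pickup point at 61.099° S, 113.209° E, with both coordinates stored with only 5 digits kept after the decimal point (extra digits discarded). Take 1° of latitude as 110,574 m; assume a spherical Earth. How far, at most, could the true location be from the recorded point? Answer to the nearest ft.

Truncating at 5 decimal places can drop up to a full unit in the last place, so each coordinate may be off by as much as 1e-05°.
North–south component: 1e-05° × 110574 = 1.10574 m.
E–W at 61.099°: 1e-05° × 110574 × cos 61.099° = 1e-05 × 110574 × 0.4833 ≈ 0.534402 m.
Combining orthogonally: (1.10574² + 0.534402²)^½ ≈ 1.22811 m.
In feet: 1.22811 m ÷ 0.3048 ≈ 4.0292 ft.

4 ft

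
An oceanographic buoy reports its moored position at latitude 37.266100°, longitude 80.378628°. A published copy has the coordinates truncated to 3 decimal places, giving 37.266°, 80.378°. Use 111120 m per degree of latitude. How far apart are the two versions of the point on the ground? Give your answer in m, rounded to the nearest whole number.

57 m

Δlat = 37.266100 − 37.266 = +0.000100°; Δlon = 80.378628 − 80.378 = +0.000628°.
N–S: 0.000100° × 111120 m/° = 11.112 m.
East–west at this latitude: 0.000628° × 111120 × cos 37.266° ≈ 0.000628 × 88433 = 55.5359 m.
Combined displacement = (11.112² + 55.5359²)^½ ≈ 56.6367 m.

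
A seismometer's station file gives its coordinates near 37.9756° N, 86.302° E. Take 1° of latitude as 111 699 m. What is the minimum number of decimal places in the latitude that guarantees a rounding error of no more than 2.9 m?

One degree of latitude covers 111699 m.
Rounding to N decimal places gives at most 0.5 × 10⁻ᴺ degrees of error, i.e. 0.5 × 10⁻ᴺ × 111699 m.
Setting 55849.5 × 10⁻ᴺ ≤ 2.9 gives 10ᴺ ≥ 1.926e+04, i.e. N ≥ 4.28.
So 5 decimal places suffice (0.558 m); 4 would allow up to 5.58 m.

5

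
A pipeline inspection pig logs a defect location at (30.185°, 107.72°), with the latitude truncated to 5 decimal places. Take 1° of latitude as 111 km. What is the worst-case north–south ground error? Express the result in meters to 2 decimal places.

1.11 meters

Truncating at 5 decimal places can drop up to a full unit in the last place, so the latitude may be off by as much as 1e-05°.
North–south distance: 1e-05° × 111000 m/° = 1.11 m.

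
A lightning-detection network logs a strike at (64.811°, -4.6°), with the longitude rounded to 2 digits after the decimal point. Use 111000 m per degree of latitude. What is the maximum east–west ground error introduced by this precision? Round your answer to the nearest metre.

Rounding to 2 decimal places leaves the longitude within ±0.005° of the true value.
One degree of longitude at 64.811° is 111000 × cos 64.811° ≈ 111000 × 0.4256 = 47242.2 m.
East–west error: 0.005° × 47242.2 m/° ≈ 236.211 m.

236 metres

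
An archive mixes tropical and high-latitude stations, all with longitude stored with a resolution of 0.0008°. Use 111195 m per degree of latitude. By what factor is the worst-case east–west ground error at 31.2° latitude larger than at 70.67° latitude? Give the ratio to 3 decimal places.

With a 0.0008° grid the true value lies within half a step, ±0.0008°/2 = ±0.0004°, of the stored one.
At 31.2°: 0.0004° × 111195 × cos 31.2° = 0.0004 × 111195 × 0.8554 ≈ 38.045 m.
At 70.67°: 0.0004° × 111195 × cos 70.67° = 0.0004 × 111195 × 0.3310 ≈ 14.723 m.
The ratio reduces to cos 31.2° / cos 70.67° = 0.8554/0.3310 ≈ 2.5841.

2.584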